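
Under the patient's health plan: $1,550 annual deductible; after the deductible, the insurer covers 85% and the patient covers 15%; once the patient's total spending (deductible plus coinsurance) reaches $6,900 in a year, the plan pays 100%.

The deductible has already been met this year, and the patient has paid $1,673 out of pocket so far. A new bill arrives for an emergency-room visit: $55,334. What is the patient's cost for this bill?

The deductible is already satisfied, so the full bill goes to coinsurance.
Patient's 15% share of $55,334 is $8,300.10.
Adding $8,300.10 to the $1,673 already spent would give $9,973.10, which exceeds the $6,900 cap; the patient pays just $6,900 − $1,673 = $5,227.

$5,227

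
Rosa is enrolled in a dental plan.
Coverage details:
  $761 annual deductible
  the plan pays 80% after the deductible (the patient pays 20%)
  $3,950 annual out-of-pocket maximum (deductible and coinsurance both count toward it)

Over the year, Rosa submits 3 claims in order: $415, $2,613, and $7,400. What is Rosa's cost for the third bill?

$1,480

Bill 1, $415: entire amount goes to the deductible. Cost to patient: $415. OOP to date $415.
Bill 2, $2,613: $346 finishes the deductible; $2,267 goes to coinsurance; coinsurance $2,267 × 20% = $453.40. Patient pays $799.40; OOP now $1,214.40.
Bill 3, $7,400: deductible met; 20% of $7,400 = $1,480. Cost to patient: $1,480. OOP to date $2,694.40.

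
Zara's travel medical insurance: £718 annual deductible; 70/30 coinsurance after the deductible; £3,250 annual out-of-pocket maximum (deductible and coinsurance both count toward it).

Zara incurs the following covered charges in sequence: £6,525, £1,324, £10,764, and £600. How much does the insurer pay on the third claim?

£10,371.30

Claim 1 — £6,525: £718 to deductible, leaving £5,807; 30% of £5,807 = £1,742.10. Traveler pays £2,460.10; OOP now £2,460.10. Insurer: £6,525 − £2,460.10 = £4,064.90.
Claim 2 — £1,324: deductible met; 30% of £1,324 = £397.20. Traveler owes £397.20 (running OOP £2,857.30). Insurer: £1,324 − £397.20 = £926.80.
Claim 3 — £10,764: deductible met; 30% of £10,764 = £3,229.20. That would push OOP to £6,086.50, over the £3,250 cap, so traveler pays £3,250 − £2,857.30 = £392.70. Plan pays £10,764 − £392.70 = £10,371.30.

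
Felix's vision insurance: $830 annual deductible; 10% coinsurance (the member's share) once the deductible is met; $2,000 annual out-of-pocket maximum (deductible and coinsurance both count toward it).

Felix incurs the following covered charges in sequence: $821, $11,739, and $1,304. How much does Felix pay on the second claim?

$1,179

Bill 1, $821: fully absorbed by the deductible. Member pays $821; OOP now $821.
Bill 2, $11,739: $9 to deductible, leaving $11,730; coinsurance $11,730 × 10% = $1,173. Together that's $9 + $1,173 = $1,182. That would push OOP to $2,003, over the $2,000 cap, so member pays $2,000 − $821 = $1,179.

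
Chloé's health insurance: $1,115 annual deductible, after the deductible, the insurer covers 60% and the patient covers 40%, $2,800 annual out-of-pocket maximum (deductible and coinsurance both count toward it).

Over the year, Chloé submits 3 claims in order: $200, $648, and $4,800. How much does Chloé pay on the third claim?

Claim 1 ($200): all of it applies to the deductible. Cost to patient: $200. OOP to date $200.
Claim 2 ($648): all of it applies to the deductible. Patient owes $648 (running OOP $848).
Claim 3 ($4,800): $267 to deductible, leaving $4,533; 40% of $4,533 = $1,813.20. Deductible plus coinsurance: $267 + $1,813.20 = $2,080.20. OOP would hit $2,928.20 > $2,800, so the cap limits the patient to $2,800 − $848 = $1,952.

$1,952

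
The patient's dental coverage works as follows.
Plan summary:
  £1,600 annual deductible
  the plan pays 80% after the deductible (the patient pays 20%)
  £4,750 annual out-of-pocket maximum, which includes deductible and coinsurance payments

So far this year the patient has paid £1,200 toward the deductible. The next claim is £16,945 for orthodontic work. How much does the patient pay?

£1,200 of the £1,600 deductible is already met, leaving £400.
The remaining £16,545 (= £16,945 − £400) moves to coinsurance.
20% of £16,545 = £3,309 falls to the patient.
So the patient owes £400 + £3,309 = £3,709 before any cap.
That would bring total out-of-pocket to £4,909, past the £4,750 cap. The patient is capped at £4,750 − £1,200 = £3,550 on this claim.

£3,550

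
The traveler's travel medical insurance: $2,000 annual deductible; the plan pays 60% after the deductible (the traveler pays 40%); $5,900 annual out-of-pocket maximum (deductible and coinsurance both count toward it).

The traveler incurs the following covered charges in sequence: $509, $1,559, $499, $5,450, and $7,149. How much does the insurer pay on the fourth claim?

#1 ($509): fully absorbed by the deductible. Traveler owes $509 (running OOP $509). Insurer: $509 − $509 = $0.
#2 ($1,559): $1,491 finishes the deductible; $68 goes to coinsurance; 40% of $68 = $27.20. Cost to traveler: $1,518.20. OOP to date $2,027.20. Insurer: $1,559 − $1,518.20 = $40.80.
#3 ($499): deductible met; 40% of $499 = $199.60. Traveler pays $199.60; OOP now $2,226.80. Plan pays $499 − $199.60 = $299.40.
#4 ($5,450): deductible already satisfied, so traveler's share is 40% × $5,450 = $2,180. Traveler owes $2,180 (running OOP $4,406.80). Plan pays $5,450 − $2,180 = $3,270.

$3,270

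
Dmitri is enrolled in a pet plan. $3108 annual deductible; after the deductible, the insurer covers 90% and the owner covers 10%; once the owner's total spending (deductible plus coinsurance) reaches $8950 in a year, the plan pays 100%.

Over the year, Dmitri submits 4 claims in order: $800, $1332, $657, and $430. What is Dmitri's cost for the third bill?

$657

#1 ($800): all of it applies to the deductible. Owner pays $800; OOP now $800.
#2 ($1332): entire amount goes to the deductible. Owner pays $1332; OOP now $2132.
#3 ($657): entire amount goes to the deductible. Owner pays $657; OOP now $2789.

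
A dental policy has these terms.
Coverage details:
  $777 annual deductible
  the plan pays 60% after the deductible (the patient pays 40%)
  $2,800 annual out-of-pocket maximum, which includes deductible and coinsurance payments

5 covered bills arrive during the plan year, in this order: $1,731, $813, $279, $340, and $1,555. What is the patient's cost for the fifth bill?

$622

Claim 1 ($1,731): deductible takes $777, $954 remains; coinsurance $954 × 40% = $381.60. Patient pays $1,158.60; OOP now $1,158.60.
Claim 2 ($813): 40% coinsurance on $813 = $325.20. Patient pays $325.20; OOP now $1,483.80.
Claim 3 ($279): deductible already satisfied, so patient's share is 40% × $279 = $111.60. Patient owes $111.60 (running OOP $1,595.40).
Claim 4 ($340): deductible already satisfied, so patient's share is 40% × $340 = $136. Cost to patient: $136. OOP to date $1,731.40.
Claim 5 ($1,555): deductible met; 40% of $1,555 = $622. Cost to patient: $622. OOP to date $2,353.40.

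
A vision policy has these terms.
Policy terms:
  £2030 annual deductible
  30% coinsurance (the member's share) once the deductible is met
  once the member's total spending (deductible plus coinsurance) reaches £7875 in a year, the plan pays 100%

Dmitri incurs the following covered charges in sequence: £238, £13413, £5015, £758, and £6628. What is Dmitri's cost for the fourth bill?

Bill 1, £238: entire amount goes to the deductible. Member owes £238 (running OOP £238).
Bill 2, £13413: £1792 to deductible, leaving £11621; coinsurance £11621 × 30% = £3486.30. Member owes £5278.30 (running OOP £5516.30).
Bill 3, £5015: deductible met; 30% of £5015 = £1504.50. Cost to member: £1504.50. OOP to date £7020.80.
Bill 4, £758: 30% coinsurance on £758 = £227.40. Cost to member: £227.40. OOP to date £7248.20.

£227.40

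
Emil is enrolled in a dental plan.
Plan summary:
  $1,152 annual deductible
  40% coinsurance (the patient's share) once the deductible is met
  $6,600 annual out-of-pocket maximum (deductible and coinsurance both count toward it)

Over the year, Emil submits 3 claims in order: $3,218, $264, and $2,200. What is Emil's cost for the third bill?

Bill 1, $3,218: deductible takes $1,152, $2,066 remains; 40% of $2,066 = $826.40. Cost to patient: $1,978.40. OOP to date $1,978.40.
Bill 2, $264: deductible met; 40% of $264 = $105.60. Patient pays $105.60; OOP now $2,084.
Bill 3, $2,200: 40% coinsurance on $2,200 = $880. Patient pays $880; OOP now $2,964.

$880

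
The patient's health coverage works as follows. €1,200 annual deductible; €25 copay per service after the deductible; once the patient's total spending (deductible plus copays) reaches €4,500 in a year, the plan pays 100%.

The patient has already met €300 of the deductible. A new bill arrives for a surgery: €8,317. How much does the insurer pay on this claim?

€300 of the €1,200 deductible is already met, leaving €900.
The remaining €7,417 (= €8,317 − €900) moves to the copay.
Copay on this service: €25.
So the patient owes €900 + €25 = €925 before any cap.
Year-to-date out-of-pocket becomes €300 + €925 = €1,225, still under the €4,500 maximum, so no cap applies.
The insurer covers the remainder: €8,317 − €925 = €7,392.

€7,392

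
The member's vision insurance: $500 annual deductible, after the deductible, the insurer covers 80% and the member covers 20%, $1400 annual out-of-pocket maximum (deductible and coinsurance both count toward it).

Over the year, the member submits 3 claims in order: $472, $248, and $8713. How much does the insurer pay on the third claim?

Claim 1 — $472: fully absorbed by the deductible. Member pays $472; OOP now $472. Plan pays $472 − $472 = $0.
Claim 2 — $248: $28 finishes the deductible; $220 goes to coinsurance; 20% of $220 = $44. Cost to member: $72. OOP to date $544. Insurer: $248 − $72 = $176.
Claim 3 — $8713: deductible already satisfied, so member's share is 20% × $8713 = $1742.60. That would push OOP to $2286.60, over the $1400 cap, so member pays $1400 − $544 = $856. Insurer: $8713 − $856 = $7857.

$7857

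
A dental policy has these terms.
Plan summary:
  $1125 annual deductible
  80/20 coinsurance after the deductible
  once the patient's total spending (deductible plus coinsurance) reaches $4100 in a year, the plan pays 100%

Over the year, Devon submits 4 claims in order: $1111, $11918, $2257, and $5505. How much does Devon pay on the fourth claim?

Bill 1, $1111: all of it applies to the deductible. Cost to patient: $1111. OOP to date $1111.
Bill 2, $11918: deductible takes $14, $11904 remains; 20% of $11904 = $2380.80. Patient owes $2394.80 (running OOP $3505.80).
Bill 3, $2257: 20% coinsurance on $2257 = $451.40. Patient pays $451.40; OOP now $3957.20.
Bill 4, $5505: 20% coinsurance on $5505 = $1101. Adding that to $3957.20 gives $5058.20, past the $4100 cap; patient pays only $4100 − $3957.20 = $142.80.

$142.80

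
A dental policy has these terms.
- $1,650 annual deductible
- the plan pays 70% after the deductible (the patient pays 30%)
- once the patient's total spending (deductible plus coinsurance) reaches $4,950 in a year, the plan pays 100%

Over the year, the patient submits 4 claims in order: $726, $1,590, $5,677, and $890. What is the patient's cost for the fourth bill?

$267

Bill 1, $726: all of it applies to the deductible. Cost to patient: $726. OOP to date $726.
Bill 2, $1,590: deductible takes $924, $666 remains; coinsurance $666 × 30% = $199.80. Patient owes $1,123.80 (running OOP $1,849.80).
Bill 3, $5,677: deductible already satisfied, so patient's share is 30% × $5,677 = $1,703.10. Cost to patient: $1,703.10. OOP to date $3,552.90.
Bill 4, $890: 30% coinsurance on $890 = $267. Patient pays $267; OOP now $3,819.90.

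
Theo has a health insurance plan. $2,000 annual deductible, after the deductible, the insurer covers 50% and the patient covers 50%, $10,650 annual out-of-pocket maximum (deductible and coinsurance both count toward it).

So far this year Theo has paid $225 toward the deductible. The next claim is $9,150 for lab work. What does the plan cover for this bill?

$3,687.50

Remaining deductible: $2,000 − $225 = $1,775.
The remaining $7,375 (= $9,150 − $1,775) moves to coinsurance.
Coinsurance: $7,375 × 50% = $3,687.50.
So the patient owes $1,775 + $3,687.50 = $5,462.50 before any cap.
Total out-of-pocket so far would be $225 + $5,462.50 = $5,687.50, below the $10,650 cap — no reduction.
The insurer covers the remainder: $9,150 − $5,462.50 = $3,687.50.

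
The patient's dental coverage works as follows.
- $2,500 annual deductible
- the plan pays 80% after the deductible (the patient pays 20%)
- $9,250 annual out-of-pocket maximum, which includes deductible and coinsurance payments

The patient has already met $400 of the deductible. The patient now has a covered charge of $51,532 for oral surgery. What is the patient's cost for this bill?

Deductible still to meet: $2,500 − $400 = $2,100.
The remaining $49,432 (= $51,532 − $2,100) moves to coinsurance.
Patient's 20% share of $49,432 is $9,886.40.
So the patient owes $2,100 + $9,886.40 = $11,986.40 before any cap.
Year-to-date out-of-pocket would reach $400 + $11,986.40 = $12,386.40, above the $9,250 maximum, so the patient pays only $9,250 − $400 = $8,850.

$8,850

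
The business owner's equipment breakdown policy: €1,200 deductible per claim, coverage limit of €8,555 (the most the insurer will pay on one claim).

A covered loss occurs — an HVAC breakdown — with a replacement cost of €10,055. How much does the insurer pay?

After the deductible, €10,055 − €1,200 = €8,855 remains.
The €8,555 per-incident cap binds; insurer pays €8,555.

€8,555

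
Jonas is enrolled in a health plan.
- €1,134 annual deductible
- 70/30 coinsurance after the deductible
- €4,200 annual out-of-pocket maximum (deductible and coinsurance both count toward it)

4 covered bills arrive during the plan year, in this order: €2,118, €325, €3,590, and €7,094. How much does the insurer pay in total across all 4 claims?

Bill 1, €2,118: €1,134 finishes the deductible; €984 goes to coinsurance; coinsurance €984 × 30% = €295.20. Patient pays €1,429.20; OOP now €1,429.20. Plan pays €2,118 − €1,429.20 = €688.80.
Bill 2, €325: 30% coinsurance on €325 = €97.50. Patient pays €97.50; OOP now €1,526.70. Plan pays €325 − €97.50 = €227.50.
Bill 3, €3,590: deductible met; 30% of €3,590 = €1,077. Patient owes €1,077 (running OOP €2,603.70). Plan pays €3,590 − €1,077 = €2,513.
Bill 4, €7,094: deductible met; 30% of €7,094 = €2,128.20. Adding that to €2,603.70 gives €4,731.90, past the €4,200 cap; patient pays only €4,200 − €2,603.70 = €1,596.30. Insurer: €7,094 − €1,596.30 = €5,497.70.
Insurer total: €688.80 + €227.50 + €2,513 + €5,497.70 = €8,927.

€8,927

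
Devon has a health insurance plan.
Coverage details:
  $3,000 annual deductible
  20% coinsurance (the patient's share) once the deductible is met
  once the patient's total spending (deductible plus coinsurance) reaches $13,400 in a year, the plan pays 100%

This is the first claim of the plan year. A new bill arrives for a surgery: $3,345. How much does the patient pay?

Deductible not yet touched, so the first $3,000 of the bill goes to the deductible.
After the $3,000 deductible portion, $3,345 − $3,000 = $345 is subject to coinsurance.
20% of $345 = $69 falls to the patient.
That puts the patient's cost at $3,000 + $69 = $3,069 before any cap.
Total out-of-pocket so far would be $0 + $3,069 = $3,069, below the $13,400 cap — no reduction.

$3,069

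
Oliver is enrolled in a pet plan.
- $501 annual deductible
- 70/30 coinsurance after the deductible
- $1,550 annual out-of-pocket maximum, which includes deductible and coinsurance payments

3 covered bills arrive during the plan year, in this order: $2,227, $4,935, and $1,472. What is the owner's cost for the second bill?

$531.20

Claim 1 — $2,227: $501 to deductible, leaving $1,726; 30% of $1,726 = $517.80. Owner owes $1,018.80 (running OOP $1,018.80).
Claim 2 — $4,935: 30% coinsurance on $4,935 = $1,480.50. OOP would hit $2,499.30 > $1,550, so the cap limits the owner to $1,550 − $1,018.80 = $531.20.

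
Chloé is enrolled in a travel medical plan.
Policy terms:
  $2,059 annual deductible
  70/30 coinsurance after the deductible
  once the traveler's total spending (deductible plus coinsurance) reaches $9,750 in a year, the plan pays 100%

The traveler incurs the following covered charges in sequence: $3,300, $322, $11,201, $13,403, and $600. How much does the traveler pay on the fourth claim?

$3,861.80

Bill 1, $3,300: $2,059 finishes the deductible; $1,241 goes to coinsurance; traveler's 30% is $372.30. Traveler pays $2,431.30; OOP now $2,431.30.
Bill 2, $322: deductible already satisfied, so traveler's share is 30% × $322 = $96.60. Traveler owes $96.60 (running OOP $2,527.90).
Bill 3, $11,201: 30% coinsurance on $11,201 = $3,360.30. Traveler pays $3,360.30; OOP now $5,888.20.
Bill 4, $13,403: deductible met; 30% of $13,403 = $4,020.90. That would push OOP to $9,909.10, over the $9,750 cap, so traveler pays $9,750 − $5,888.20 = $3,861.80.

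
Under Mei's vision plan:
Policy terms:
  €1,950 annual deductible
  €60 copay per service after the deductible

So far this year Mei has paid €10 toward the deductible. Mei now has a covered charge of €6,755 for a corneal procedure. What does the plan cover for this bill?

Remaining deductible: €1,950 − €10 = €1,940.
After the €1,940 deductible portion, €6,755 − €1,940 = €4,815 is subject to the copay.
Copay on this service: €60.
Member responsibility: €1,940 + €60 = €2,000.
The plan picks up €6,755 − €2,000 = €4,755.

€4,755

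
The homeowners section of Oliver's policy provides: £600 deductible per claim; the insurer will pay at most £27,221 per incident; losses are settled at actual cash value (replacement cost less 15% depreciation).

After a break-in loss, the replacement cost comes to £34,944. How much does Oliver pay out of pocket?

£7,723

Actual cash value after 15% depreciation: £34,944 × 85% = £29,702.40.
Subtract the deductible: £29,702.40 − £600 = £29,102.40.
Since £29,102.40 > £27,221, the payout is capped at £27,221.
Out of pocket: £34,944 − £27,221 = £7,723.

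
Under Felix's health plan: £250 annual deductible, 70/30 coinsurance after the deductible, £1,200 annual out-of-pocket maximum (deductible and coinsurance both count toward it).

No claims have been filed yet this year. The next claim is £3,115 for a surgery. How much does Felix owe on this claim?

£1,109.50

The full £250 deductible is still open; £250 of this bill applies to it.
The remaining £2,865 (= £3,115 − £250) moves to coinsurance.
Patient's 30% share of £2,865 is £859.50.
So the patient owes £250 + £859.50 = £1,109.50 before any cap.
Total out-of-pocket so far would be £0 + £1,109.50 = £1,109.50, below the £1,200 cap — no reduction.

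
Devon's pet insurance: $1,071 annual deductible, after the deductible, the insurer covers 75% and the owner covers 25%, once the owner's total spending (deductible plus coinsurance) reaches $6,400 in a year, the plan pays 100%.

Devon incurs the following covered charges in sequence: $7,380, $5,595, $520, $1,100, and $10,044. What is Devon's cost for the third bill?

$130

#1 ($7,380): $1,071 finishes the deductible; $6,309 goes to coinsurance; 25% of $6,309 = $1,577.25. Owner pays $2,648.25; OOP now $2,648.25.
#2 ($5,595): 25% coinsurance on $5,595 = $1,398.75. Owner owes $1,398.75 (running OOP $4,047).
#3 ($520): deductible met; 25% of $520 = $130. Owner pays $130; OOP now $4,177.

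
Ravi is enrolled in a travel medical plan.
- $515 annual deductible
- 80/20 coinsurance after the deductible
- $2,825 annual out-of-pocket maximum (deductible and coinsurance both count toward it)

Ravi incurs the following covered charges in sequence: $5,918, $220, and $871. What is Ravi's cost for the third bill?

#1 ($5,918): deductible takes $515, $5,403 remains; coinsurance $5,403 × 20% = $1,080.60. Traveler pays $1,595.60; OOP now $1,595.60.
#2 ($220): deductible met; 20% of $220 = $44. Cost to traveler: $44. OOP to date $1,639.60.
#3 ($871): 20% coinsurance on $871 = $174.20. Cost to traveler: $174.20. OOP to date $1,813.80.

$174.20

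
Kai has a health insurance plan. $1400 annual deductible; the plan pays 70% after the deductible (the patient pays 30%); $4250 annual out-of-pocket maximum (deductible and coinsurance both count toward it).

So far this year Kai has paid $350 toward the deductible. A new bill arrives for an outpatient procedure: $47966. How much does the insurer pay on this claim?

Remaining deductible: $1400 − $350 = $1050.
After the $1050 deductible portion, $47966 − $1050 = $46916 is subject to coinsurance.
30% of $46916 = $14074.80 falls to the patient.
That puts the patient's cost at $1050 + $14074.80 = $15124.80 before any cap.
That would bring total out-of-pocket to $15474.80, past the $4250 cap. The patient is capped at $4250 − $350 = $3900 on this claim.
The insurer covers the remainder: $47966 − $3900 = $44066.

$44066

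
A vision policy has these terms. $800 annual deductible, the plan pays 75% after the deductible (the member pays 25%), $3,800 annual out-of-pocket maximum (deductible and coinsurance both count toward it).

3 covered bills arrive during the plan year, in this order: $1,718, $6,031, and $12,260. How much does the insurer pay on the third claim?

$10,997.25

Claim 1 ($1,718): $800 to deductible, leaving $918; member's 25% is $229.50. Member owes $1,029.50 (running OOP $1,029.50). Plan pays $1,718 − $1,029.50 = $688.50.
Claim 2 ($6,031): 25% coinsurance on $6,031 = $1,507.75. Cost to member: $1,507.75. OOP to date $2,537.25. Plan pays $6,031 − $1,507.75 = $4,523.25.
Claim 3 ($12,260): deductible already satisfied, so member's share is 25% × $12,260 = $3,065. Adding that to $2,537.25 gives $5,602.25, past the $3,800 cap; member pays only $3,800 − $2,537.25 = $1,262.75. Insurer: $12,260 − $1,262.75 = $10,997.25.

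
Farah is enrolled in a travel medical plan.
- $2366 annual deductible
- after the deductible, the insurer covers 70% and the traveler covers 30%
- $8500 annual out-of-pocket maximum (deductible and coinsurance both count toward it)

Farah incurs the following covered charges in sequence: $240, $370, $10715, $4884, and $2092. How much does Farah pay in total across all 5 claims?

$7146.50

Claim 1 ($240): entire amount goes to the deductible. Cost to traveler: $240. OOP to date $240.
Claim 2 ($370): all of it applies to the deductible. Traveler pays $370; OOP now $610.
Claim 3 ($10715): deductible takes $1756, $8959 remains; traveler's 30% is $2687.70. Traveler pays $4443.70; OOP now $5053.70.
Claim 4 ($4884): deductible met; 30% of $4884 = $1465.20. Cost to traveler: $1465.20. OOP to date $6518.90.
Claim 5 ($2092): 30% coinsurance on $2092 = $627.60. Cost to traveler: $627.60. OOP to date $7146.50.
Total paid by the traveler: $240 + $370 + $4443.70 + $1465.20 + $627.60 = $7146.50.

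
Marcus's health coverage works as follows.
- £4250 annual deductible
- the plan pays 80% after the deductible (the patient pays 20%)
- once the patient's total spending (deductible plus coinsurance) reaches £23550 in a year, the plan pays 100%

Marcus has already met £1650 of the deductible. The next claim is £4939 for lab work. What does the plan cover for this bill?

£1871.20

Remaining deductible: £4250 − £1650 = £2600.
After the £2600 deductible portion, £4939 − £2600 = £2339 is subject to coinsurance.
Coinsurance: £2339 × 20% = £467.80.
So the patient owes £2600 + £467.80 = £3067.80 before any cap.
Total out-of-pocket so far would be £1650 + £3067.80 = £4717.80, below the £23550 cap — no reduction.
Insurer pays the balance: £4939 − £3067.80 = £1871.20.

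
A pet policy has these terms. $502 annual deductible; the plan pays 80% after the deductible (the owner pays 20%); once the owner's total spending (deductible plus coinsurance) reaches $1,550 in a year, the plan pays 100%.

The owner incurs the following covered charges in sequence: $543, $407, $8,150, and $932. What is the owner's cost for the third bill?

Claim 1 — $543: $502 to deductible, leaving $41; owner's 20% is $8.20. Owner owes $510.20 (running OOP $510.20).
Claim 2 — $407: deductible met; 20% of $407 = $81.40. Owner pays $81.40; OOP now $591.60.
Claim 3 — $8,150: deductible already satisfied, so owner's share is 20% × $8,150 = $1,630. That would push OOP to $2,221.60, over the $1,550 cap, so owner pays $1,550 − $591.60 = $958.40.

$958.40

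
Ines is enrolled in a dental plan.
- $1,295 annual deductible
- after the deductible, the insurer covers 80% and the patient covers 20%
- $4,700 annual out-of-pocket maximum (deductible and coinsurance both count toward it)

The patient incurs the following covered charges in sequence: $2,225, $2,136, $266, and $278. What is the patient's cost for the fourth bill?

Claim 1 — $2,225: deductible takes $1,295, $930 remains; patient's 20% is $186. Patient owes $1,481 (running OOP $1,481).
Claim 2 — $2,136: deductible met; 20% of $2,136 = $427.20. Cost to patient: $427.20. OOP to date $1,908.20.
Claim 3 — $266: deductible already satisfied, so patient's share is 20% × $266 = $53.20. Patient owes $53.20 (running OOP $1,961.40).
Claim 4 — $278: deductible met; 20% of $278 = $55.60. Patient owes $55.60 (running OOP $2,017).

$55.60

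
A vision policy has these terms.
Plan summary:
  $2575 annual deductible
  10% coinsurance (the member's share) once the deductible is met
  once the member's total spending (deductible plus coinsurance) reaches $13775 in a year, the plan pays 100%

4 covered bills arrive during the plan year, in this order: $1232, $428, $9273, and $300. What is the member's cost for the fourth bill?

$30

Claim 1 ($1232): all of it applies to the deductible. Member owes $1232 (running OOP $1232).
Claim 2 ($428): all of it applies to the deductible. Member owes $428 (running OOP $1660).
Claim 3 ($9273): deductible takes $915, $8358 remains; coinsurance $8358 × 10% = $835.80. Member owes $1750.80 (running OOP $3410.80).
Claim 4 ($300): 10% coinsurance on $300 = $30. Member owes $30 (running OOP $3440.80).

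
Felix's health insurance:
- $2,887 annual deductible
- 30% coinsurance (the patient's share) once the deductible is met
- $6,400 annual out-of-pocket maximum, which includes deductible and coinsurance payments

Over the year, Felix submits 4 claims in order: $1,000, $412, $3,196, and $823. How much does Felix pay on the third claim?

Claim 1 ($1,000): fully absorbed by the deductible. Cost to patient: $1,000. OOP to date $1,000.
Claim 2 ($412): all of it applies to the deductible. Patient owes $412 (running OOP $1,412).
Claim 3 ($3,196): $1,475 to deductible, leaving $1,721; 30% of $1,721 = $516.30. Cost to patient: $1,991.30. OOP to date $3,403.30.

$1,991.30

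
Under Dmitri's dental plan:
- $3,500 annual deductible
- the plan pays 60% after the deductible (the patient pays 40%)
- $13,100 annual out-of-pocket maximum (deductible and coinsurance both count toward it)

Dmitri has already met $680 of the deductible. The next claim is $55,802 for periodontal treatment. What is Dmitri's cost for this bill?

$12,420

Remaining deductible: $3,500 − $680 = $2,820.
That leaves $55,802 − $2,820 = $52,982 for coinsurance.
40% of $52,982 = $21,192.80 falls to the patient.
That puts the patient's cost at $2,820 + $21,192.80 = $24,012.80 before any cap.
That would bring total out-of-pocket to $24,692.80, past the $13,100 cap. The patient is capped at $13,100 − $680 = $12,420 on this claim.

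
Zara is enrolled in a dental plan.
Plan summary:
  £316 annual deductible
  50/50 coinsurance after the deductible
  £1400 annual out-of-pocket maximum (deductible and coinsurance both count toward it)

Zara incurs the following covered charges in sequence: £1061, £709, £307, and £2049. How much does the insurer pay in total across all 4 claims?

#1 (£1061): deductible takes £316, £745 remains; 50% of £745 = £372.50. Patient pays £688.50; OOP now £688.50. Plan pays £1061 − £688.50 = £372.50.
#2 (£709): deductible already satisfied, so patient's share is 50% × £709 = £354.50. Patient owes £354.50 (running OOP £1043). Plan pays £709 − £354.50 = £354.50.
#3 (£307): deductible already satisfied, so patient's share is 50% × £307 = £153.50. Cost to patient: £153.50. OOP to date £1196.50. Insurer: £307 − £153.50 = £153.50.
#4 (£2049): deductible already satisfied, so patient's share is 50% × £2049 = £1024.50. Adding that to £1196.50 gives £2221, past the £1400 cap; patient pays only £1400 − £1196.50 = £203.50. Insurer: £2049 − £203.50 = £1845.50.
Insurer total: £372.50 + £354.50 + £153.50 + £1845.50 = £2726.

£2726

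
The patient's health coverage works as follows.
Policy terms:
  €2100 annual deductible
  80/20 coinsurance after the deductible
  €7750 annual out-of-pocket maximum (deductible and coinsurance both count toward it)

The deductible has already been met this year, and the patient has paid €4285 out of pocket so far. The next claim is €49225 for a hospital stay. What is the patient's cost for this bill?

With the deductible met, the entire €49225 is subject to coinsurance.
20% of €49225 = €9845 falls to the patient.
Adding €9845 to the €4285 already spent would give €14130, which exceeds the €7750 cap; the patient pays just €7750 − €4285 = €3465.

€3465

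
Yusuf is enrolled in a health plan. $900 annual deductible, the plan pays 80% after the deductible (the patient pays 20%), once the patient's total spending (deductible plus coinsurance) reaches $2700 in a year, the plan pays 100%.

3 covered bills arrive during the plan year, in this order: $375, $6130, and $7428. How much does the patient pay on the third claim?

$679

Bill 1, $375: all of it applies to the deductible. Cost to patient: $375. OOP to date $375.
Bill 2, $6130: $525 to deductible, leaving $5605; coinsurance $5605 × 20% = $1121. Cost to patient: $1646. OOP to date $2021.
Bill 3, $7428: deductible met; 20% of $7428 = $1485.60. Adding that to $2021 gives $3506.60, past the $2700 cap; patient pays only $2700 − $2021 = $679.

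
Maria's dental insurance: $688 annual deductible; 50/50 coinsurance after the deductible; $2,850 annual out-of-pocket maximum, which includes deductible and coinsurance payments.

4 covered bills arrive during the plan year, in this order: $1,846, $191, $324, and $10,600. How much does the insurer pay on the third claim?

$162

Claim 1 ($1,846): $688 finishes the deductible; $1,158 goes to coinsurance; patient's 50% is $579. Patient pays $1,267; OOP now $1,267. Plan pays $1,846 − $1,267 = $579.
Claim 2 ($191): deductible met; 50% of $191 = $95.50. Cost to patient: $95.50. OOP to date $1,362.50. Plan pays $191 − $95.50 = $95.50.
Claim 3 ($324): deductible already satisfied, so patient's share is 50% × $324 = $162. Patient pays $162; OOP now $1,524.50. Insurer: $324 − $162 = $162.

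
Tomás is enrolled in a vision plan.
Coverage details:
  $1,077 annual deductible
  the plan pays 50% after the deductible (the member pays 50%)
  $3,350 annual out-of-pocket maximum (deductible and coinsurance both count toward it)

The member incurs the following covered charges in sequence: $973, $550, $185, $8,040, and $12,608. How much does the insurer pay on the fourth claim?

Claim 1 ($973): all of it applies to the deductible. Member owes $973 (running OOP $973). Insurer: $973 − $973 = $0.
Claim 2 ($550): deductible takes $104, $446 remains; coinsurance $446 × 50% = $223. Member owes $327 (running OOP $1,300). Plan pays $550 − $327 = $223.
Claim 3 ($185): deductible already satisfied, so member's share is 50% × $185 = $92.50. Member pays $92.50; OOP now $1,392.50. Insurer: $185 − $92.50 = $92.50.
Claim 4 ($8,040): 50% coinsurance on $8,040 = $4,020. That would push OOP to $5,412.50, over the $3,350 cap, so member pays $3,350 − $1,392.50 = $1,957.50. Insurer: $8,040 − $1,957.50 = $6,082.50.

$6,082.50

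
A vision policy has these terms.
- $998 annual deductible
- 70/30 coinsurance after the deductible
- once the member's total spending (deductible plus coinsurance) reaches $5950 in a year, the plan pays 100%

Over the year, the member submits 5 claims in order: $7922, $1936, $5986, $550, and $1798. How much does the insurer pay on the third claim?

$4190.20

Claim 1 ($7922): deductible takes $998, $6924 remains; member's 30% is $2077.20. Cost to member: $3075.20. OOP to date $3075.20. Plan pays $7922 − $3075.20 = $4846.80.
Claim 2 ($1936): deductible met; 30% of $1936 = $580.80. Member owes $580.80 (running OOP $3656). Plan pays $1936 − $580.80 = $1355.20.
Claim 3 ($5986): deductible met; 30% of $5986 = $1795.80. Member pays $1795.80; OOP now $5451.80. Plan pays $5986 − $1795.80 = $4190.20.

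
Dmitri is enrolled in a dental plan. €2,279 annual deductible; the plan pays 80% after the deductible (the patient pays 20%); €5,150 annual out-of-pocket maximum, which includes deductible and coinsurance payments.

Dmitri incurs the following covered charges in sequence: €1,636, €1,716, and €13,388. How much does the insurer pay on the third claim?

€10,731.60

Claim 1 (€1,636): fully absorbed by the deductible. Patient pays €1,636; OOP now €1,636. Insurer: €1,636 − €1,636 = €0.
Claim 2 (€1,716): deductible takes €643, €1,073 remains; patient's 20% is €214.60. Cost to patient: €857.60. OOP to date €2,493.60. Plan pays €1,716 − €857.60 = €858.40.
Claim 3 (€13,388): deductible met; 20% of €13,388 = €2,677.60. That would push OOP to €5,171.20, over the €5,150 cap, so patient pays €5,150 − €2,493.60 = €2,656.40. Plan pays €13,388 − €2,656.40 = €10,731.60.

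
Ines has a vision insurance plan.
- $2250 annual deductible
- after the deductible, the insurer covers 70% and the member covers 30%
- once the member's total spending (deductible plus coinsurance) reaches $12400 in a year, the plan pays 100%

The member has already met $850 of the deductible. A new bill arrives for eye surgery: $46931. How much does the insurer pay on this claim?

Remaining deductible: $2250 − $850 = $1400.
The remaining $45531 (= $46931 − $1400) moves to coinsurance.
Coinsurance: $45531 × 30% = $13659.30.
That puts the member's cost at $1400 + $13659.30 = $15059.30 before any cap.
Adding $15059.30 to the $850 already spent would give $15909.30, which exceeds the $12400 cap; the member pays just $12400 − $850 = $11550.
Insurer pays the balance: $46931 − $11550 = $35381.

$35381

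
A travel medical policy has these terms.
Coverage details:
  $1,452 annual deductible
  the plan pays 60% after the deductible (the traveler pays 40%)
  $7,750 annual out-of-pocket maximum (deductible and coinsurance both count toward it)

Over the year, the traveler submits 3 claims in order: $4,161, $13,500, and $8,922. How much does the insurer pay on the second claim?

Claim 1 ($4,161): $1,452 finishes the deductible; $2,709 goes to coinsurance; 40% of $2,709 = $1,083.60. Traveler owes $2,535.60 (running OOP $2,535.60). Plan pays $4,161 − $2,535.60 = $1,625.40.
Claim 2 ($13,500): deductible already satisfied, so traveler's share is 40% × $13,500 = $5,400. OOP would hit $7,935.60 > $7,750, so the cap limits the traveler to $7,750 − $2,535.60 = $5,214.40. Plan pays $13,500 − $5,214.40 = $8,285.60.

$8,285.60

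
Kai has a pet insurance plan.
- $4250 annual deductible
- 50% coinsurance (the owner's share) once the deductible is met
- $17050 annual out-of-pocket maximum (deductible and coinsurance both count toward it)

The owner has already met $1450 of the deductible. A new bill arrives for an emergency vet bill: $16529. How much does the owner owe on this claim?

$9664.50

Remaining deductible: $4250 − $1450 = $2800.
The remaining $13729 (= $16529 − $2800) moves to coinsurance.
50% of $13729 = $6864.50 falls to the owner.
That puts the owner's cost at $2800 + $6864.50 = $9664.50 before any cap.
Year-to-date out-of-pocket becomes $1450 + $9664.50 = $11114.50, still under the $17050 maximum, so no cap applies.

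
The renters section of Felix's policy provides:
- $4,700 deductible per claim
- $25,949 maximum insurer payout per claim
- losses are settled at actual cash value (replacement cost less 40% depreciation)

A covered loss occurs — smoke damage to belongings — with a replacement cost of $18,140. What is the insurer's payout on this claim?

At 40% depreciation, ACV = $18,140 − $7,256 = $10,884.
After the deductible, $10,884 − $4,700 = $6,184 remains.
$6,184 is within the $25,949 limit, so the insurer pays $6,184.

$6,184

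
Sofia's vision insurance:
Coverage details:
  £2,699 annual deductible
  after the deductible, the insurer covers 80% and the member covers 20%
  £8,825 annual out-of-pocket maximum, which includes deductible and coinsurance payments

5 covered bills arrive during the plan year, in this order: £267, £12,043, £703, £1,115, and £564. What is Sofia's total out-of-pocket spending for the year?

Bill 1, £267: fully absorbed by the deductible. Cost to member: £267. OOP to date £267.
Bill 2, £12,043: deductible takes £2,432, £9,611 remains; coinsurance £9,611 × 20% = £1,922.20. Cost to member: £4,354.20. OOP to date £4,621.20.
Bill 3, £703: 20% coinsurance on £703 = £140.60. Member pays £140.60; OOP now £4,761.80.
Bill 4, £1,115: deductible already satisfied, so member's share is 20% × £1,115 = £223. Cost to member: £223. OOP to date £4,984.80.
Bill 5, £564: 20% coinsurance on £564 = £112.80. Member owes £112.80 (running OOP £5,097.60).
Summing the member's payments: £267 + £4,354.20 + £140.60 + £223 + £112.80 = £5,097.60.

£5,097.60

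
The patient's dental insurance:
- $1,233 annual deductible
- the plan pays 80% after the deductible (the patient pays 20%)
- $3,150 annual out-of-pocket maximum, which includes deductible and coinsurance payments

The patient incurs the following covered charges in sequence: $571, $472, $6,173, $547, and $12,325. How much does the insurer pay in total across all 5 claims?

$16,938

Claim 1 ($571): fully absorbed by the deductible. Cost to patient: $571. OOP to date $571. Plan pays $571 − $571 = $0.
Claim 2 ($472): fully absorbed by the deductible. Patient pays $472; OOP now $1,043. Plan pays $472 − $472 = $0.
Claim 3 ($6,173): deductible takes $190, $5,983 remains; patient's 20% is $1,196.60. Cost to patient: $1,386.60. OOP to date $2,429.60. Insurer: $6,173 − $1,386.60 = $4,786.40.
Claim 4 ($547): deductible met; 20% of $547 = $109.40. Patient pays $109.40; OOP now $2,539. Insurer: $547 − $109.40 = $437.60.
Claim 5 ($12,325): deductible met; 20% of $12,325 = $2,465. OOP would hit $5,004 > $3,150, so the cap limits the patient to $3,150 − $2,539 = $611. Plan pays $12,325 − $611 = $11,714.
Insurer total: $0 + $0 + $4,786.40 + $437.60 + $11,714 = $16,938.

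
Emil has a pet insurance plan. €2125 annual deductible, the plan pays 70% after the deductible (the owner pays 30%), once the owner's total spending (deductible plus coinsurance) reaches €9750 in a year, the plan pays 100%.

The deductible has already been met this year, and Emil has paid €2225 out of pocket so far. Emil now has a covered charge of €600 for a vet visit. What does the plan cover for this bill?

€420

With the deductible met, the entire €600 is subject to coinsurance.
Owner's 30% share of €600 is €180.
Cumulative spending €2225 + €180 = €2405 stays under the €9750 maximum.
Insurer pays the balance: €600 − €180 = €420.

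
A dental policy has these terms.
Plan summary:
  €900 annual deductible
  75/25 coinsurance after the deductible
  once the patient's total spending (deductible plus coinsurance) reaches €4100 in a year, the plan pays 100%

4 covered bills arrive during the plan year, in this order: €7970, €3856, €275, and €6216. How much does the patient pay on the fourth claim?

€399.75

#1 (€7970): deductible takes €900, €7070 remains; 25% of €7070 = €1767.50. Patient owes €2667.50 (running OOP €2667.50).
#2 (€3856): 25% coinsurance on €3856 = €964. Cost to patient: €964. OOP to date €3631.50.
#3 (€275): deductible met; 25% of €275 = €68.75. Cost to patient: €68.75. OOP to date €3700.25.
#4 (€6216): deductible met; 25% of €6216 = €1554. Adding that to €3700.25 gives €5254.25, past the €4100 cap; patient pays only €4100 − €3700.25 = €399.75.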